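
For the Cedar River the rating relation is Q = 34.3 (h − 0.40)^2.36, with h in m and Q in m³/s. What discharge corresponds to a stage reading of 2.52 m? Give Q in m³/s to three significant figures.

202 m³/s

Q = 34.3 × (2.52 − 0.40)^2.36 = 34.3 × 2.12^2.36 = 202.0 m³/s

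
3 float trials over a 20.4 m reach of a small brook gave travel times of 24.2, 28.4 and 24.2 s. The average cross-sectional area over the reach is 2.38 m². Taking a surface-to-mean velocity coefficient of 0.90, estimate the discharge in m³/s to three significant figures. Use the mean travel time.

t̄ = (24.2 + 28.4 + 24.2) / 3 = 25.6 s
v_surface = L / t̄ = 20.4 / 25.6 = 0.7969 m/s
v_mean = 0.90 × 0.7969 = 0.7172 m/s
Q = A × v_mean = 2.38 × 0.7172 = 1.707 m³/s

1.71 m³/s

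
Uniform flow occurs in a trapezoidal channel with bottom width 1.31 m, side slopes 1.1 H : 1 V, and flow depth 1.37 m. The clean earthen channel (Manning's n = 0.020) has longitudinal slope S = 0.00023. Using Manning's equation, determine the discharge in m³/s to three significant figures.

A = (b + z·y)·y = (1.31 + 1.1×1.37)×1.37 = 3.859 m²
P = b + 2y√(1+z²) = 1.31 + 2×1.37×√(1+1.1²) = 5.383 m
R = A/P = 3.859/5.383 = 0.7169 m
Q = (1/n)·A·R^(2/3)·S^(1/2) = (1/0.020) × 3.859 × 0.7169^(2/3) × 0.00023^(1/2) = 2.344 m³/s

2.34 m³/s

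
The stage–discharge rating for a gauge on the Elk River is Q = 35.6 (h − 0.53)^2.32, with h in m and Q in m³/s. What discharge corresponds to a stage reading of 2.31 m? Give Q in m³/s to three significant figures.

Q = 35.6 × (2.31 − 0.53)^2.32 = 35.6 × 1.78^2.32 = 135.7 m³/s

136 m³/s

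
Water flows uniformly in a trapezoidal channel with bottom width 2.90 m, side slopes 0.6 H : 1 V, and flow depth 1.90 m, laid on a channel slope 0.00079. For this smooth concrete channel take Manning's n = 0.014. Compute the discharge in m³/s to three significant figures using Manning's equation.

15.9 m³/s

A = (b + z·y)·y = (2.90 + 0.6×1.90)×1.90 = 7.676 m²
P = b + 2y√(1+z²) = 2.90 + 2×1.90×√(1+0.6²) = 7.332 m
R = A/P = 7.676/7.332 = 1.047 m
Q = (1/n)·A·R^(2/3)·S^(1/2) = (1/0.014) × 7.676 × 1.047^(2/3) × 0.00079^(1/2) = 15.89 m³/s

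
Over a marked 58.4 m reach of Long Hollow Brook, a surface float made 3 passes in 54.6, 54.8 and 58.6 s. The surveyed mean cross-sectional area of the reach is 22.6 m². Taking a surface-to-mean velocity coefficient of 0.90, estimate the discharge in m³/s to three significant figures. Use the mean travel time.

t̄ = (54.6 + 54.8 + 58.6) / 3 = 56 s
v_surface = L / t̄ = 58.4 / 56 = 1.043 m/s
v_mean = 0.90 × 1.043 = 0.9386 m/s
Q = A × v_mean = 22.6 × 0.9386 = 21.21 m³/s

21.2 m³/s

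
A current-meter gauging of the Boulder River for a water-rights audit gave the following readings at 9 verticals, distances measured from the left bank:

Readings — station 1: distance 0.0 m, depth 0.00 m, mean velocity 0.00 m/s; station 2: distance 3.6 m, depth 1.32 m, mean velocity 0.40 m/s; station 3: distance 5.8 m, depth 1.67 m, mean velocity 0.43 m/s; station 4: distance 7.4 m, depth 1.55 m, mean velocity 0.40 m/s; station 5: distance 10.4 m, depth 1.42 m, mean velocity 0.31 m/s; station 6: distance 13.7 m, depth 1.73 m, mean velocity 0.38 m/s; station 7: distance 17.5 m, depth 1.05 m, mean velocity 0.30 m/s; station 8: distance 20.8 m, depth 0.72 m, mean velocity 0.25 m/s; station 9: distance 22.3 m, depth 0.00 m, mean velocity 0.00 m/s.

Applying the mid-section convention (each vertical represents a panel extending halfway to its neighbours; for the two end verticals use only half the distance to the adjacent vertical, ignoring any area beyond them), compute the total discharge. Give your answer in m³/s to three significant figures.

9.59 m³/s

w_2 = (5.8 − 0.0)/2 = 2.9 m; q_2 = 0.40 × 1.32 × 2.9 = 1.531 m³/s
w_3 = (7.4 − 3.6)/2 = 1.9 m; q_3 = 0.43 × 1.67 × 1.9 = 1.364 m³/s
w_4 = (10.4 − 5.8)/2 = 2.3 m; q_4 = 0.40 × 1.55 × 2.3 = 1.426 m³/s
w_5 = (13.7 − 7.4)/2 = 3.15 m; q_5 = 0.31 × 1.42 × 3.15 = 1.387 m³/s
w_6 = (17.5 − 10.4)/2 = 3.55 m; q_6 = 0.38 × 1.73 × 3.55 = 2.334 m³/s
w_7 = (20.8 − 13.7)/2 = 3.55 m; q_7 = 0.30 × 1.05 × 3.55 = 1.118 m³/s
w_8 = (22.3 − 17.5)/2 = 2.4 m; q_8 = 0.25 × 0.72 × 2.4 = 0.4320 m³/s
Stations 1, 9 contribute zero (depth or velocity is 0).
Q = Σ qᵢ = 9.592 m³/s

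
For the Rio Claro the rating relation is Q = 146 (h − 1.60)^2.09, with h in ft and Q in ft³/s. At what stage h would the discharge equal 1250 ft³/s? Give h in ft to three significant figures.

h − h₀ = (Q/C)^(1/b) = (1250/146)^(1/2.09) = 2.794 ft
h = 1.60 + 2.794 = 4.394 ft

4.39 ft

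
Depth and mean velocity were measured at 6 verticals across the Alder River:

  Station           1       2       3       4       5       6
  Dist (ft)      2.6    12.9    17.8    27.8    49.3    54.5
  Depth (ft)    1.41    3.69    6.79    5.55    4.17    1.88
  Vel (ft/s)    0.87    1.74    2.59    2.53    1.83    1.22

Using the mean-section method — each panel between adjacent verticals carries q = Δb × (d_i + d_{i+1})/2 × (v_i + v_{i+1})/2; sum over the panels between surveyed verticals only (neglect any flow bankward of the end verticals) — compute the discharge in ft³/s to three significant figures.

Panel 1-2: Δb = 10.3 ft, d̄ = (1.41+3.69)/2 = 2.55, v̄ = (0.87+1.74)/2 = 1.305 → q = 10.3×2.55×1.305 = 34.28 ft³/s
Panel 2-3: Δb = 4.9 ft, d̄ = (3.69+6.79)/2 = 5.24, v̄ = (1.74+2.59)/2 = 2.165 → q = 4.9×5.24×2.165 = 55.59 ft³/s
Panel 3-4: Δb = 10 ft, d̄ = (6.79+5.55)/2 = 6.17, v̄ = (2.59+2.53)/2 = 2.56 → q = 10×6.17×2.56 = 158.0 ft³/s
Panel 4-5: Δb = 21.5 ft, d̄ = (5.55+4.17)/2 = 4.86, v̄ = (2.53+1.83)/2 = 2.18 → q = 21.5×4.86×2.18 = 227.8 ft³/s
Panel 5-6: Δb = 5.2 ft, d̄ = (4.17+1.88)/2 = 3.025, v̄ = (1.83+1.22)/2 = 1.525 → q = 5.2×3.025×1.525 = 23.99 ft³/s
Q = Σ q = 499.6 ft³/s

500 ft³/s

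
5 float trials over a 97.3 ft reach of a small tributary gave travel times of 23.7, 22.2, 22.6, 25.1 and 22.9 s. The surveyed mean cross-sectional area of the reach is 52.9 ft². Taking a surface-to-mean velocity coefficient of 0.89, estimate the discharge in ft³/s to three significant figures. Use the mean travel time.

197 ft³/s

t̄ = (23.7 + 22.2 + 22.6 + 25.1 + 22.9) / 5 = 23.3 s
v_surface = L / t̄ = 97.3 / 23.3 = 4.176 ft/s
v_mean = 0.89 × 4.176 = 3.717 ft/s
Q = A × v_mean = 52.9 × 3.717 = 196.6 ft³/s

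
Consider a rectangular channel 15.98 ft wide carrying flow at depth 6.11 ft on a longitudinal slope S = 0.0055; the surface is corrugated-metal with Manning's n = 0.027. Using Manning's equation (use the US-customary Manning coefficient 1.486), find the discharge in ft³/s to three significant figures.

912 ft³/s

A = b·y = 15.98 × 6.11 = 97.64 ft²
P = b + 2y = 15.98 + 2×6.11 = 28.20 ft
R = A/P = 97.64/28.20 = 3.462 ft
Q = (1.486/n)·A·R^(2/3)·S^(1/2) = (1.486/0.027) × 97.64 × 3.462^(2/3) × 0.0055^(1/2) = 912.1 ft³/s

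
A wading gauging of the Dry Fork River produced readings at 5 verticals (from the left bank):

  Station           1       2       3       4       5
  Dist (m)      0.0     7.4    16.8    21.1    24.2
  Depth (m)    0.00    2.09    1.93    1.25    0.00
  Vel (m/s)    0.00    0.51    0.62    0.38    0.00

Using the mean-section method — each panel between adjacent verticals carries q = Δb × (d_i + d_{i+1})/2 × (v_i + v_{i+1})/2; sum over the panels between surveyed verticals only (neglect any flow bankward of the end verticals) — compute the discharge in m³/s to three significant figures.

16.4 m³/s

Panel 1-2: Δb = 7.4 m, d̄ = (0.00+2.09)/2 = 1.045, v̄ = (0.00+0.51)/2 = 0.255 → q = 7.4×1.045×0.255 = 1.972 m³/s
Panel 2-3: Δb = 9.4 m, d̄ = (2.09+1.93)/2 = 2.01, v̄ = (0.51+0.62)/2 = 0.565 → q = 9.4×2.01×0.565 = 10.68 m³/s
Panel 3-4: Δb = 4.3 m, d̄ = (1.93+1.25)/2 = 1.59, v̄ = (0.62+0.38)/2 = 0.5 → q = 4.3×1.59×0.5 = 3.419 m³/s
Panel 4-5: Δb = 3.1 m, d̄ = (1.25+0.00)/2 = 0.625, v̄ = (0.38+0.00)/2 = 0.19 → q = 3.1×0.625×0.19 = 0.3681 m³/s
Q = Σ q = 16.43 m³/s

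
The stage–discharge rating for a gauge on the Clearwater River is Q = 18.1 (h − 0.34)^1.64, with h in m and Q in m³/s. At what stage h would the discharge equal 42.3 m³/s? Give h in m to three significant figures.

h − h₀ = (Q/C)^(1/b) = (42.3/18.1)^(1/1.64) = 1.678 m
h = 0.34 + 1.678 = 2.018 m

2.02 m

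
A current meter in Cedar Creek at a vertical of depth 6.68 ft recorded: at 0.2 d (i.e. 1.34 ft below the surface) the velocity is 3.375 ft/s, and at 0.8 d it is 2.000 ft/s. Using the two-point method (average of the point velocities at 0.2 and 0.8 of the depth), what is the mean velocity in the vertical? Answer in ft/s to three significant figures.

2.69 ft/s

v̄ = (3.375 + 2.000) / 2 = 2.688 ft/s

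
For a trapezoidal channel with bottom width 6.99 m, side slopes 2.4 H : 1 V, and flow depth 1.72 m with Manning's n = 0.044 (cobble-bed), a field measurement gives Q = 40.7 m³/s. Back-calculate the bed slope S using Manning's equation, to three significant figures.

A = (b + z·y)·y = (6.99 + 2.4×1.72)×1.72 = 19.12 m²
P = b + 2y√(1+z²) = 6.99 + 2×1.72×√(1+2.4²) = 15.93 m
R = A/P = 19.12/15.93 = 1.200 m
S = (Q·n / (1·A·R^(2/3)))² = (40.7×0.044 / (1×19.12×1.129))² = 0.006876

0.00688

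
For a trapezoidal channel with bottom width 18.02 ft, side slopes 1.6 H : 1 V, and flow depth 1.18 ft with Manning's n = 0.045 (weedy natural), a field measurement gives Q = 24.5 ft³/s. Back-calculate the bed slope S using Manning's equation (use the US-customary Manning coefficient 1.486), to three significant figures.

0.000940

A = (b + z·y)·y = (18.02 + 1.6×1.18)×1.18 = 23.49 ft²
P = b + 2y√(1+z²) = 18.02 + 2×1.18×√(1+1.6²) = 22.47 ft
R = A/P = 23.49/22.47 = 1.045 ft
S = (Q·n / (1.486·A·R^(2/3)))² = (24.5×0.045 / (1.486×23.49×1.030))² = 0.0009402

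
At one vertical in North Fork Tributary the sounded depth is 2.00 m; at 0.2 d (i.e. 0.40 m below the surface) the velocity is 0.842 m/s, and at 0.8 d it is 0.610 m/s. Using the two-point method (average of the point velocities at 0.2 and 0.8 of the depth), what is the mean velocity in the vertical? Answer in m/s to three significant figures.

v̄ = (0.842 + 0.610) / 2 = 0.7260 m/s

0.726 m/s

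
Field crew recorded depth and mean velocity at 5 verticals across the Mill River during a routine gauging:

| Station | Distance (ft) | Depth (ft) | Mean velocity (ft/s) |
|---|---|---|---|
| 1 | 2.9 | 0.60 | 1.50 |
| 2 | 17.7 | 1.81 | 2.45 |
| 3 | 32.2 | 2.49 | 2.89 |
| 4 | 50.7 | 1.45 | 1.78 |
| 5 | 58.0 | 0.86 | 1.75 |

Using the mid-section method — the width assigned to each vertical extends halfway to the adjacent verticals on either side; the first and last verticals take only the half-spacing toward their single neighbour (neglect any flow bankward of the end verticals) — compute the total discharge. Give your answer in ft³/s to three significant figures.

w_1 = (17.7 − 2.9)/2 = 7.4 ft; q_1 = 1.50 × 0.60 × 7.4 = 6.660 ft³/s
w_2 = (32.2 − 2.9)/2 = 14.65 ft; q_2 = 2.45 × 1.81 × 14.65 = 64.97 ft³/s
w_3 = (50.7 − 17.7)/2 = 16.5 ft; q_3 = 2.89 × 2.49 × 16.5 = 118.7 ft³/s
w_4 = (58.0 − 32.2)/2 = 12.9 ft; q_4 = 1.78 × 1.45 × 12.9 = 33.29 ft³/s
w_5 = (58.0 − 50.7)/2 = 3.65 ft; q_5 = 1.75 × 0.86 × 3.65 = 5.493 ft³/s
Q = Σ qᵢ = 229.1 ft³/s

229 ft³/s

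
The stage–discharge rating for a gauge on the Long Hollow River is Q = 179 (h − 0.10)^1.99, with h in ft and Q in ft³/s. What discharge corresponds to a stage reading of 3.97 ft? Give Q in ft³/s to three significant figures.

Q = 179 × (3.97 − 0.10)^1.99 = 179 × 3.87^1.99 = 2645 ft³/s

2640 ft³/s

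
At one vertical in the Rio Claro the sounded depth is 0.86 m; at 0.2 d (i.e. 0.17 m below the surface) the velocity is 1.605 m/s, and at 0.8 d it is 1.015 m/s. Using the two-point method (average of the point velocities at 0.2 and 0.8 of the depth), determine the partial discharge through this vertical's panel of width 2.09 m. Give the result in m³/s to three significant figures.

2.35 m³/s

v̄ = (1.605 + 1.015) / 2 = 1.310 m/s
q = v̄ × d × w = 1.310 × 0.86 × 2.09 = 2.355 m³/s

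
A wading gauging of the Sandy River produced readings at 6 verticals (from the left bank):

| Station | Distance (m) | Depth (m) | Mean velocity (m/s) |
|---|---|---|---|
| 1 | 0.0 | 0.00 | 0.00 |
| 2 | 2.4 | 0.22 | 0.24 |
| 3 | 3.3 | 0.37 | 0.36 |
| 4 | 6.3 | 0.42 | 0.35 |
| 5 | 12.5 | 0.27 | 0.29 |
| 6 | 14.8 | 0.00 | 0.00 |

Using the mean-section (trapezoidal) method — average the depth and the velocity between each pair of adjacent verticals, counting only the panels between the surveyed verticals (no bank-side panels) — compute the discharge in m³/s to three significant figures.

Panel 1-2: Δb = 2.4 m, d̄ = (0.00+0.22)/2 = 0.11, v̄ = (0.00+0.24)/2 = 0.12 → q = 2.4×0.11×0.12 = 0.03168 m³/s
Panel 2-3: Δb = 0.9 m, d̄ = (0.22+0.37)/2 = 0.295, v̄ = (0.24+0.36)/2 = 0.3 → q = 0.9×0.295×0.3 = 0.07965 m³/s
Panel 3-4: Δb = 3 m, d̄ = (0.37+0.42)/2 = 0.395, v̄ = (0.36+0.35)/2 = 0.355 → q = 3×0.395×0.355 = 0.4207 m³/s
Panel 4-5: Δb = 6.2 m, d̄ = (0.42+0.27)/2 = 0.345, v̄ = (0.35+0.29)/2 = 0.32 → q = 6.2×0.345×0.32 = 0.6845 m³/s
Panel 5-6: Δb = 2.3 m, d̄ = (0.27+0.00)/2 = 0.135, v̄ = (0.29+0.00)/2 = 0.145 → q = 2.3×0.135×0.145 = 0.04502 m³/s
Q = Σ q = 1.262 m³/s

1.26 m³/s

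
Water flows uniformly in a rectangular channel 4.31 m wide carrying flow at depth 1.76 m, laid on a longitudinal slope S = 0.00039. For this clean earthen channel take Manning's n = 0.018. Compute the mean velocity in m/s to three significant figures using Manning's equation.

A = b·y = 4.31 × 1.76 = 7.586 m²
P = b + 2y = 4.31 + 2×1.76 = 7.830 m
R = A/P = 7.586/7.830 = 0.9688 m
Q = (1/n)·A·R^(2/3)·S^(1/2) = (1/0.018) × 7.586 × 0.9688^(2/3) × 0.00039^(1/2) = 8.148 m³/s
V = Q/A = 8.148/7.586 = 1.074 m/s

1.07 m/s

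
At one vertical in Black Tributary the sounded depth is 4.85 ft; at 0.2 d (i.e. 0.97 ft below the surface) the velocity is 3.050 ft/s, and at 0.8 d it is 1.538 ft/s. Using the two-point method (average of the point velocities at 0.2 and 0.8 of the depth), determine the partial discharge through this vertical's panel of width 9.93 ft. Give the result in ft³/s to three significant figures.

v̄ = (3.050 + 1.538) / 2 = 2.294 ft/s
q = v̄ × d × w = 2.294 × 4.85 × 9.93 = 110.5 ft³/s

110 ft³/s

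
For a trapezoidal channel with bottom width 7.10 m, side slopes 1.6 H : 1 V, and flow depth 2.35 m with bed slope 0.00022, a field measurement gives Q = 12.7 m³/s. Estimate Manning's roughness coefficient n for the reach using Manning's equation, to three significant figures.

0.0407

A = (b + z·y)·y = (7.10 + 1.6×2.35)×2.35 = 25.52 m²
P = b + 2y√(1+z²) = 7.10 + 2×2.35×√(1+1.6²) = 15.97 m
R = A/P = 25.52/15.97 = 1.598 m
n = (1/Q)·A·R^(2/3)·S^(1/2) = (1/12.7) × 25.52 × 1.367 × 0.01483 = 0.04074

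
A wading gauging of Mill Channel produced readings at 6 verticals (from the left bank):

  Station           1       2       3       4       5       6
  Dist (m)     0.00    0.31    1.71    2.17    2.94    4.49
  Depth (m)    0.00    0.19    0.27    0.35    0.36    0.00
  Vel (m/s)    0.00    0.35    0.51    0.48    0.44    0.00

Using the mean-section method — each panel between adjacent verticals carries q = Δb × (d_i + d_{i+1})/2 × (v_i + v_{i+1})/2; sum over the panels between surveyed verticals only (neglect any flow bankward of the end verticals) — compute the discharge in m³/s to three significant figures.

Panel 1-2: Δb = 0.31 m, d̄ = (0.00+0.19)/2 = 0.095, v̄ = (0.00+0.35)/2 = 0.175 → q = 0.31×0.095×0.175 = 0.005154 m³/s
Panel 2-3: Δb = 1.4 m, d̄ = (0.19+0.27)/2 = 0.23, v̄ = (0.35+0.51)/2 = 0.43 → q = 1.4×0.23×0.43 = 0.1385 m³/s
Panel 3-4: Δb = 0.46 m, d̄ = (0.27+0.35)/2 = 0.31, v̄ = (0.51+0.48)/2 = 0.495 → q = 0.46×0.31×0.495 = 0.07059 m³/s
Panel 4-5: Δb = 0.77 m, d̄ = (0.35+0.36)/2 = 0.355, v̄ = (0.48+0.44)/2 = 0.46 → q = 0.77×0.355×0.46 = 0.1257 m³/s
Panel 5-6: Δb = 1.55 m, d̄ = (0.36+0.00)/2 = 0.18, v̄ = (0.44+0.00)/2 = 0.22 → q = 1.55×0.18×0.22 = 0.06138 m³/s
Q = Σ q = 0.4013 m³/s

0.401 m³/s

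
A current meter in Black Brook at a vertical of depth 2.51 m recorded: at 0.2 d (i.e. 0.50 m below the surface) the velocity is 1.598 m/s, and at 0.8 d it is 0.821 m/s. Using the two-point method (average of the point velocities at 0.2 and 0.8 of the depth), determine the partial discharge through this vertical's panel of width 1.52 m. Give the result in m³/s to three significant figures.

v̄ = (1.598 + 0.821) / 2 = 1.210 m/s
q = v̄ × d × w = 1.210 × 2.51 × 1.52 = 4.614 m³/s

4.61 m³/s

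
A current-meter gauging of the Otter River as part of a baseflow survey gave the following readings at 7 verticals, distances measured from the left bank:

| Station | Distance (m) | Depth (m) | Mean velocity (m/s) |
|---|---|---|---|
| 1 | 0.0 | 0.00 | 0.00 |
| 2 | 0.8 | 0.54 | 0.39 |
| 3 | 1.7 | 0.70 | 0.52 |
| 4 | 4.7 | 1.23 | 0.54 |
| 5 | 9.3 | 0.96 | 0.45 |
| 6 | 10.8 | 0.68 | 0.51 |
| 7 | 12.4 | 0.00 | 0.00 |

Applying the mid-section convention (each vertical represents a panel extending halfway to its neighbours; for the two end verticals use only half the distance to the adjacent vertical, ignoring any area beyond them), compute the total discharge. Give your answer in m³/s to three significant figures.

w_2 = (1.7 − 0.0)/2 = 0.85 m; q_2 = 0.39 × 0.54 × 0.85 = 0.1790 m³/s
w_3 = (4.7 − 0.8)/2 = 1.95 m; q_3 = 0.52 × 0.70 × 1.95 = 0.7098 m³/s
w_4 = (9.3 − 1.7)/2 = 3.8 m; q_4 = 0.54 × 1.23 × 3.8 = 2.524 m³/s
w_5 = (10.8 − 4.7)/2 = 3.05 m; q_5 = 0.45 × 0.96 × 3.05 = 1.318 m³/s
w_6 = (12.4 − 9.3)/2 = 1.55 m; q_6 = 0.51 × 0.68 × 1.55 = 0.5375 m³/s
Stations 1, 7 contribute zero (depth or velocity is 0).
Q = Σ qᵢ = 5.268 m³/s

5.27 m³/s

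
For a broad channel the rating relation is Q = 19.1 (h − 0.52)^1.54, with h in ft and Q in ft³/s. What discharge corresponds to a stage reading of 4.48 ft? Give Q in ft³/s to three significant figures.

159 ft³/s

Q = 19.1 × (4.48 − 0.52)^1.54 = 19.1 × 3.96^1.54 = 159.0 ft³/s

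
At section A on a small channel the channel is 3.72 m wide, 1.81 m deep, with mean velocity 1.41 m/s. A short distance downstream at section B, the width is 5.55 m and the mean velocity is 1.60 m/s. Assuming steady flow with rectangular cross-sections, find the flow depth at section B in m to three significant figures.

1.07 m

Q = A₁V₁ = (3.72×1.81) × 1.41 = 9.494 m³/s
d₂ = Q/(b₂ V₂) = 9.494/(5.55×1.60) = 1.069 m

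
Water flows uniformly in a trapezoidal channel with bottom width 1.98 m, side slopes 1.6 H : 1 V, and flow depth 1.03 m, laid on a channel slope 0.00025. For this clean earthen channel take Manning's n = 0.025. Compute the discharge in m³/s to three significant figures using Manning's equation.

1.75 m³/s

A = (b + z·y)·y = (1.98 + 1.6×1.03)×1.03 = 3.737 m²
P = b + 2y√(1+z²) = 1.98 + 2×1.03×√(1+1.6²) = 5.867 m
R = A/P = 3.737/5.867 = 0.6369 m
Q = (1/n)·A·R^(2/3)·S^(1/2) = (1/0.025) × 3.737 × 0.6369^(2/3) × 0.00025^(1/2) = 1.750 m³/s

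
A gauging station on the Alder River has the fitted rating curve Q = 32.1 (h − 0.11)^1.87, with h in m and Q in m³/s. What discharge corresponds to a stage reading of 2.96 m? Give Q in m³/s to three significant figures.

228 m³/s

Q = 32.1 × (2.96 − 0.11)^1.87 = 32.1 × 2.85^1.87 = 227.5 m³/s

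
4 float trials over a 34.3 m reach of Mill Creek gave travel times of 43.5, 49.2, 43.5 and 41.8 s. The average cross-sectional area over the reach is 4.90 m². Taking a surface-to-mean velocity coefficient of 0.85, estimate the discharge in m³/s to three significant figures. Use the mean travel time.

t̄ = (43.5 + 49.2 + 43.5 + 41.8) / 4 = 44.5 s
v_surface = L / t̄ = 34.3 / 44.5 = 0.7708 m/s
v_mean = 0.85 × 0.7708 = 0.6552 m/s
Q = A × v_mean = 4.90 × 0.6552 = 3.210 m³/s

3.21 m³/s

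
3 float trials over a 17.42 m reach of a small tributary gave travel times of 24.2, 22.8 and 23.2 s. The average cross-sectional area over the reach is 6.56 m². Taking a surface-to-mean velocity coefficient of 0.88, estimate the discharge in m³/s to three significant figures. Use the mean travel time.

t̄ = (24.2 + 22.8 + 23.2) / 3 = 23.4 s
v_surface = L / t̄ = 17.42 / 23.4 = 0.7444 m/s
v_mean = 0.88 × 0.7444 = 0.6551 m/s
Q = A × v_mean = 6.56 × 0.6551 = 4.298 m³/s

4.30 m³/s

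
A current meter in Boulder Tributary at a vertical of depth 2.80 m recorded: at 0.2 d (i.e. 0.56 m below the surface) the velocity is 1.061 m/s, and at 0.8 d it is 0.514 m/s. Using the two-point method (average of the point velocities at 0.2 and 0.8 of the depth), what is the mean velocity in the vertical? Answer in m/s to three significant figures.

0.788 m/s

v̄ = (1.061 + 0.514) / 2 = 0.7875 m/s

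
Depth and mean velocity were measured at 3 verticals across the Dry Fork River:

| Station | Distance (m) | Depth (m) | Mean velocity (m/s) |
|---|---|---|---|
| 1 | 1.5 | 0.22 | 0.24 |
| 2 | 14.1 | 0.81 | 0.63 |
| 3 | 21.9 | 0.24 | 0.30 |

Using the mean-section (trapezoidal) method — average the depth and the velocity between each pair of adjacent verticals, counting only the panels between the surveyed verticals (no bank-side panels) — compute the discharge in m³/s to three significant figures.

4.73 m³/s

Panel 1-2: Δb = 12.6 m, d̄ = (0.22+0.81)/2 = 0.515, v̄ = (0.24+0.63)/2 = 0.435 → q = 12.6×0.515×0.435 = 2.823 m³/s
Panel 2-3: Δb = 7.8 m, d̄ = (0.81+0.24)/2 = 0.525, v̄ = (0.63+0.30)/2 = 0.465 → q = 7.8×0.525×0.465 = 1.904 m³/s
Q = Σ q = 4.727 m³/s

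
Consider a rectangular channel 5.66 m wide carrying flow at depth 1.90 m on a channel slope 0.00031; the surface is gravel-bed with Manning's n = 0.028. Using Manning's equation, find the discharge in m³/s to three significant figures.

7.37 m³/s

A = b·y = 5.66 × 1.90 = 10.75 m²
P = b + 2y = 5.66 + 2×1.90 = 9.460 m
R = A/P = 10.75/9.460 = 1.137 m
Q = (1/n)·A·R^(2/3)·S^(1/2) = (1/0.028) × 10.75 × 1.137^(2/3) × 0.00031^(1/2) = 7.366 m³/s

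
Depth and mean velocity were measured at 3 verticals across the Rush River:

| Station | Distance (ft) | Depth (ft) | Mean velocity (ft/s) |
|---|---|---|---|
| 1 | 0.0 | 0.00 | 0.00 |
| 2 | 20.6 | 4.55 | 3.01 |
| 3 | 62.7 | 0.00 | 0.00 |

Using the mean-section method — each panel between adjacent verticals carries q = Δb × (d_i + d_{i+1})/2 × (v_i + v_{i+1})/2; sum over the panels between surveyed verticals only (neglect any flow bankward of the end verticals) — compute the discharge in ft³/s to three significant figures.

Panel 1-2: Δb = 20.6 ft, d̄ = (0.00+4.55)/2 = 2.275, v̄ = (0.00+3.01)/2 = 1.505 → q = 20.6×2.275×1.505 = 70.53 ft³/s
Panel 2-3: Δb = 42.1 ft, d̄ = (4.55+0.00)/2 = 2.275, v̄ = (3.01+0.00)/2 = 1.505 → q = 42.1×2.275×1.505 = 144.1 ft³/s
Q = Σ q = 214.7 ft³/s

215 ft³/s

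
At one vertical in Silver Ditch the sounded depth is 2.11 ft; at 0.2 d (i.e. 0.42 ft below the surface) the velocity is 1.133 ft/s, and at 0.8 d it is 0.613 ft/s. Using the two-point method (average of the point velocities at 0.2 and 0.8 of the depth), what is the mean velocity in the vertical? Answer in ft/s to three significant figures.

v̄ = (1.133 + 0.613) / 2 = 0.8730 ft/s

0.873 ft/s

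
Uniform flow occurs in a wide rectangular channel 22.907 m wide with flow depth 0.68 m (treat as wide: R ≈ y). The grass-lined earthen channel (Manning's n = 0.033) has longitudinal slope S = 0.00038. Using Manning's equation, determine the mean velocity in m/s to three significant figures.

0.457 m/s

A = b·y = 22.907 × 0.68 = 15.58 m²
Wide channel: R ≈ y = 0.68 m
Q = (1/n)·A·R^(2/3)·S^(1/2) = (1/0.033) × 15.58 × 0.6800^(2/3) × 0.00038^(1/2) = 7.115 m³/s
V = Q/A = 7.115/15.58 = 0.4568 m/s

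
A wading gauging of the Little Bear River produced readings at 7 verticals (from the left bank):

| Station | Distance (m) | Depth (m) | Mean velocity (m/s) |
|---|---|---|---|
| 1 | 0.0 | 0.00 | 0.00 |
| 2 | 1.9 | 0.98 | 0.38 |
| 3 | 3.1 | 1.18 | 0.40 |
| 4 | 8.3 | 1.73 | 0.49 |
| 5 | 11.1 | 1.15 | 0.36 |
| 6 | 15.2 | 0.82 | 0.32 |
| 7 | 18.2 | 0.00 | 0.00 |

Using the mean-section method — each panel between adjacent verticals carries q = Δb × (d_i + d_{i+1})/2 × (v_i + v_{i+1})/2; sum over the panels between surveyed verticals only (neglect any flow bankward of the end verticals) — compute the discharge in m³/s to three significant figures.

7.33 m³/s

Panel 1-2: Δb = 1.9 m, d̄ = (0.00+0.98)/2 = 0.49, v̄ = (0.00+0.38)/2 = 0.19 → q = 1.9×0.49×0.19 = 0.1769 m³/s
Panel 2-3: Δb = 1.2 m, d̄ = (0.98+1.18)/2 = 1.08, v̄ = (0.38+0.40)/2 = 0.39 → q = 1.2×1.08×0.39 = 0.5054 m³/s
Panel 3-4: Δb = 5.2 m, d̄ = (1.18+1.73)/2 = 1.455, v̄ = (0.40+0.49)/2 = 0.445 → q = 5.2×1.455×0.445 = 3.367 m³/s
Panel 4-5: Δb = 2.8 m, d̄ = (1.73+1.15)/2 = 1.44, v̄ = (0.49+0.36)/2 = 0.425 → q = 2.8×1.44×0.425 = 1.714 m³/s
Panel 5-6: Δb = 4.1 m, d̄ = (1.15+0.82)/2 = 0.985, v̄ = (0.36+0.32)/2 = 0.34 → q = 4.1×0.985×0.34 = 1.373 m³/s
Panel 6-7: Δb = 3 m, d̄ = (0.82+0.00)/2 = 0.41, v̄ = (0.32+0.00)/2 = 0.16 → q = 3×0.41×0.16 = 0.1968 m³/s
Q = Σ q = 7.333 m³/s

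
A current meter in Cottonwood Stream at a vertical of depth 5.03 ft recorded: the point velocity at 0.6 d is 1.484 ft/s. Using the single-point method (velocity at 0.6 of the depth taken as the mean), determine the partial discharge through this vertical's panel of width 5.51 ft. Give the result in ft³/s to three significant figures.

41.1 ft³/s

v̄ = v₀.₆ = 1.484 ft/s
q = v̄ × d × w = 1.484 × 5.03 × 5.51 = 41.13 ft³/s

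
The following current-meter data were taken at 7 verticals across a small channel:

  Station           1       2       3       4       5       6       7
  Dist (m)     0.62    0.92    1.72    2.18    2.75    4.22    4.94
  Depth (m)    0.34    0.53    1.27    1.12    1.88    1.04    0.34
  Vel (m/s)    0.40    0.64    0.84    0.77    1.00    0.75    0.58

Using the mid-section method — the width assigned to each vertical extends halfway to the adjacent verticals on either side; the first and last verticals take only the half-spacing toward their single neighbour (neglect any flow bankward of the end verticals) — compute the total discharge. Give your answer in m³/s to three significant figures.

w_1 = (0.92 − 0.62)/2 = 0.15 m; q_1 = 0.40 × 0.34 × 0.15 = 0.02040 m³/s
w_2 = (1.72 − 0.62)/2 = 0.55 m; q_2 = 0.64 × 0.53 × 0.55 = 0.1866 m³/s
w_3 = (2.18 − 0.92)/2 = 0.63 m; q_3 = 0.84 × 1.27 × 0.63 = 0.6721 m³/s
w_4 = (2.75 − 1.72)/2 = 0.515 m; q_4 = 0.77 × 1.12 × 0.515 = 0.4441 m³/s
w_5 = (4.22 − 2.18)/2 = 1.02 m; q_5 = 1.00 × 1.88 × 1.02 = 1.918 m³/s
w_6 = (4.94 − 2.75)/2 = 1.095 m; q_6 = 0.75 × 1.04 × 1.095 = 0.8541 m³/s
w_7 = (4.94 − 4.22)/2 = 0.36 m; q_7 = 0.58 × 0.34 × 0.36 = 0.07099 m³/s
Q = Σ qᵢ = 4.166 m³/s

4.17 m³/s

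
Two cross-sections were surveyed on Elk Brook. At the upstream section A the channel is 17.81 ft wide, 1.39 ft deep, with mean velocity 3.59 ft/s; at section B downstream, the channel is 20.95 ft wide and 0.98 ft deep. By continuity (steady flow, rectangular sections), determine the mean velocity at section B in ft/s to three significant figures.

Q = A₁V₁ = (17.81×1.39) × 3.59 = 88.87 ft³/s
A₂ = 20.95 × 0.98 = 20.53 ft²
V₂ = Q/A₂ = 88.87/20.53 = 4.329 ft/s

4.33 ft/s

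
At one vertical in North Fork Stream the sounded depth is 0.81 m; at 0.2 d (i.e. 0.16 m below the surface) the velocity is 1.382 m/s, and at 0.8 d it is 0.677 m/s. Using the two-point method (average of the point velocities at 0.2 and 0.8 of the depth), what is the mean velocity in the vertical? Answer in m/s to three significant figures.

v̄ = (1.382 + 0.677) / 2 = 1.030 m/s

1.03 m/s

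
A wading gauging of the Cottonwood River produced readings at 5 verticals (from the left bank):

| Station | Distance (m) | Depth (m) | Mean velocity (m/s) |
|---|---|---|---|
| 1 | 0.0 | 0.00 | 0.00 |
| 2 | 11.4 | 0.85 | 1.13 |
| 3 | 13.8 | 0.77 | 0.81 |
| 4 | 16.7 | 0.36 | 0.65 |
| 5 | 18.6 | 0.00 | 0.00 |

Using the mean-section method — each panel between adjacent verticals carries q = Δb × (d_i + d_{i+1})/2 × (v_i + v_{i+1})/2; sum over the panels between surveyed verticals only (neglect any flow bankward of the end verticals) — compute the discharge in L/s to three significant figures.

Panel 1-2: Δb = 11.4 m, d̄ = (0.00+0.85)/2 = 0.425, v̄ = (0.00+1.13)/2 = 0.565 → q = 11.4×0.425×0.565 = 2.737 m³/s
Panel 2-3: Δb = 2.4 m, d̄ = (0.85+0.77)/2 = 0.81, v̄ = (1.13+0.81)/2 = 0.97 → q = 2.4×0.81×0.97 = 1.886 m³/s
Panel 3-4: Δb = 2.9 m, d̄ = (0.77+0.36)/2 = 0.565, v̄ = (0.81+0.65)/2 = 0.73 → q = 2.9×0.565×0.73 = 1.196 m³/s
Panel 4-5: Δb = 1.9 m, d̄ = (0.36+0.00)/2 = 0.18, v̄ = (0.65+0.00)/2 = 0.325 → q = 1.9×0.18×0.325 = 0.1112 m³/s
Q = Σ q = 5.930 m³/s
= 5.930 × 1000 = 5930 L/s

5930 L/s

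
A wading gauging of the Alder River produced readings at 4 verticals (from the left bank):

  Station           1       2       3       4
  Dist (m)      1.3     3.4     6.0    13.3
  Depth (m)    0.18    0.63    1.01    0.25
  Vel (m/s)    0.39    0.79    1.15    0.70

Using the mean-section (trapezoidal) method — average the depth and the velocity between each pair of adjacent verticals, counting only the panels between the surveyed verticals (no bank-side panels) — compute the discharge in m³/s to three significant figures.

Panel 1-2: Δb = 2.1 m, d̄ = (0.18+0.63)/2 = 0.405, v̄ = (0.39+0.79)/2 = 0.59 → q = 2.1×0.405×0.59 = 0.5018 m³/s
Panel 2-3: Δb = 2.6 m, d̄ = (0.63+1.01)/2 = 0.82, v̄ = (0.79+1.15)/2 = 0.97 → q = 2.6×0.82×0.97 = 2.068 m³/s
Panel 3-4: Δb = 7.3 m, d̄ = (1.01+0.25)/2 = 0.63, v̄ = (1.15+0.70)/2 = 0.925 → q = 7.3×0.63×0.925 = 4.254 m³/s
Q = Σ q = 6.824 m³/s

6.82 m³/s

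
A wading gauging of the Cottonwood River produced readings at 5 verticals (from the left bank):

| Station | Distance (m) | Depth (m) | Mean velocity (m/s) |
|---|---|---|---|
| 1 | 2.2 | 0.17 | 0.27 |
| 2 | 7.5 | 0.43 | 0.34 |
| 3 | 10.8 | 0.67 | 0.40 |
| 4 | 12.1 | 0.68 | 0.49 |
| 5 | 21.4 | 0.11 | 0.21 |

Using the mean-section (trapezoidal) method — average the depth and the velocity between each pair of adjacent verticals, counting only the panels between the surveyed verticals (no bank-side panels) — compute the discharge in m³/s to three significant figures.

2.83 m³/s

Panel 1-2: Δb = 5.3 m, d̄ = (0.17+0.43)/2 = 0.3, v̄ = (0.27+0.34)/2 = 0.305 → q = 5.3×0.3×0.305 = 0.4850 m³/s
Panel 2-3: Δb = 3.3 m, d̄ = (0.43+0.67)/2 = 0.55, v̄ = (0.34+0.40)/2 = 0.37 → q = 3.3×0.55×0.37 = 0.6716 m³/s
Panel 3-4: Δb = 1.3 m, d̄ = (0.67+0.68)/2 = 0.675, v̄ = (0.40+0.49)/2 = 0.445 → q = 1.3×0.675×0.445 = 0.3905 m³/s
Panel 4-5: Δb = 9.3 m, d̄ = (0.68+0.11)/2 = 0.395, v̄ = (0.49+0.21)/2 = 0.35 → q = 9.3×0.395×0.35 = 1.286 m³/s
Q = Σ q = 2.833 m³/s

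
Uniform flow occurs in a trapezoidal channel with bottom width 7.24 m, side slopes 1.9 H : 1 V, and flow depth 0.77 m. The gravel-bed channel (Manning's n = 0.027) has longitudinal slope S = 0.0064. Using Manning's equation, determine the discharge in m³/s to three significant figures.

A = (b + z·y)·y = (7.24 + 1.9×0.77)×0.77 = 6.701 m²
P = b + 2y√(1+z²) = 7.24 + 2×0.77×√(1+1.9²) = 10.55 m
R = A/P = 6.701/10.55 = 0.6354 m
Q = (1/n)·A·R^(2/3)·S^(1/2) = (1/0.027) × 6.701 × 0.6354^(2/3) × 0.0064^(1/2) = 14.68 m³/s

14.7 m³/s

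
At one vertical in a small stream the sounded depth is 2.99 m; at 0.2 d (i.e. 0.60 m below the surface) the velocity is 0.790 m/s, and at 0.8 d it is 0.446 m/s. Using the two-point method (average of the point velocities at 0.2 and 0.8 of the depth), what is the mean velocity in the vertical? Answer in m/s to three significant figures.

v̄ = (0.790 + 0.446) / 2 = 0.6180 m/s

0.618 m/s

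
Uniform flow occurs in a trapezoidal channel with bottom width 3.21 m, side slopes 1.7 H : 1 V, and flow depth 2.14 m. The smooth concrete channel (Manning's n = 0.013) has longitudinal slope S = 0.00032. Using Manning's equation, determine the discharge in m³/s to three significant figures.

23.5 m³/s

A = (b + z·y)·y = (3.21 + 1.7×2.14)×2.14 = 14.65 m²
P = b + 2y√(1+z²) = 3.21 + 2×2.14×√(1+1.7²) = 11.65 m
R = A/P = 14.65/11.65 = 1.258 m
Q = (1/n)·A·R^(2/3)·S^(1/2) = (1/0.013) × 14.65 × 1.258^(2/3) × 0.00032^(1/2) = 23.50 m³/s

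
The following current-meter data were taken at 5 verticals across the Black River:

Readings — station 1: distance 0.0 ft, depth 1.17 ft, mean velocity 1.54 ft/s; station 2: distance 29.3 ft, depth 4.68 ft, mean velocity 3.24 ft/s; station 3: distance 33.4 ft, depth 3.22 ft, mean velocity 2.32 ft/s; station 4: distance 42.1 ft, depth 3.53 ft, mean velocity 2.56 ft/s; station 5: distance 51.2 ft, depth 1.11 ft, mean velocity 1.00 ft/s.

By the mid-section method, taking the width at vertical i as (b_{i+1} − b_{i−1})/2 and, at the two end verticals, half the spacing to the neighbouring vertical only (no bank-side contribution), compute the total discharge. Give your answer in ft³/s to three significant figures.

w_1 = (29.3 − 0.0)/2 = 14.65 ft; q_1 = 1.54 × 1.17 × 14.65 = 26.40 ft³/s
w_2 = (33.4 − 0.0)/2 = 16.7 ft; q_2 = 3.24 × 4.68 × 16.7 = 253.2 ft³/s
w_3 = (42.1 − 29.3)/2 = 6.4 ft; q_3 = 2.32 × 3.22 × 6.4 = 47.81 ft³/s
w_4 = (51.2 − 33.4)/2 = 8.9 ft; q_4 = 2.56 × 3.53 × 8.9 = 80.43 ft³/s
w_5 = (51.2 − 42.1)/2 = 4.55 ft; q_5 = 1.00 × 1.11 × 4.55 = 5.051 ft³/s
Q = Σ qᵢ = 412.9 ft³/s

413 ft³/s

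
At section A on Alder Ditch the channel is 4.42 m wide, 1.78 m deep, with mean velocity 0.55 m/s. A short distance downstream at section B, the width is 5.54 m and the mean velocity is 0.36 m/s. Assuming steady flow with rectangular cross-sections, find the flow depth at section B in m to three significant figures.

Q = A₁V₁ = (4.42×1.78) × 0.55 = 4.327 m³/s
d₂ = Q/(b₂ V₂) = 4.327/(5.54×0.36) = 2.170 m

2.17 m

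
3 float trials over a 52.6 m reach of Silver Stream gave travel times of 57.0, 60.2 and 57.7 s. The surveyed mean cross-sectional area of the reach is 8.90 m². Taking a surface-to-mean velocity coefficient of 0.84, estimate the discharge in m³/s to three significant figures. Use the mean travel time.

t̄ = (57.0 + 60.2 + 57.7) / 3 = 58.3 s
v_surface = L / t̄ = 52.6 / 58.3 = 0.9022 m/s
v_mean = 0.84 × 0.9022 = 0.7579 m/s
Q = A × v_mean = 8.90 × 0.7579 = 6.745 m³/s

6.75 m³/s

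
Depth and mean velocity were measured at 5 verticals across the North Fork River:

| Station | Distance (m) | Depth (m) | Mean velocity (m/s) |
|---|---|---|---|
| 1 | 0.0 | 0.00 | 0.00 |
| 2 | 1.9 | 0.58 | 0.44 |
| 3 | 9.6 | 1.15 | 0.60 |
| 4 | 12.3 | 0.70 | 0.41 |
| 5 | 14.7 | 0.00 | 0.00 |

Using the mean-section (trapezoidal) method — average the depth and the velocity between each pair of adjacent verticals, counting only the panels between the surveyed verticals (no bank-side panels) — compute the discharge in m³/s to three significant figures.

Panel 1-2: Δb = 1.9 m, d̄ = (0.00+0.58)/2 = 0.29, v̄ = (0.00+0.44)/2 = 0.22 → q = 1.9×0.29×0.22 = 0.1212 m³/s
Panel 2-3: Δb = 7.7 m, d̄ = (0.58+1.15)/2 = 0.865, v̄ = (0.44+0.60)/2 = 0.52 → q = 7.7×0.865×0.52 = 3.463 m³/s
Panel 3-4: Δb = 2.7 m, d̄ = (1.15+0.70)/2 = 0.925, v̄ = (0.60+0.41)/2 = 0.505 → q = 2.7×0.925×0.505 = 1.261 m³/s
Panel 4-5: Δb = 2.4 m, d̄ = (0.70+0.00)/2 = 0.35, v̄ = (0.41+0.00)/2 = 0.205 → q = 2.4×0.35×0.205 = 0.1722 m³/s
Q = Σ q = 5.018 m³/s

5.02 m³/s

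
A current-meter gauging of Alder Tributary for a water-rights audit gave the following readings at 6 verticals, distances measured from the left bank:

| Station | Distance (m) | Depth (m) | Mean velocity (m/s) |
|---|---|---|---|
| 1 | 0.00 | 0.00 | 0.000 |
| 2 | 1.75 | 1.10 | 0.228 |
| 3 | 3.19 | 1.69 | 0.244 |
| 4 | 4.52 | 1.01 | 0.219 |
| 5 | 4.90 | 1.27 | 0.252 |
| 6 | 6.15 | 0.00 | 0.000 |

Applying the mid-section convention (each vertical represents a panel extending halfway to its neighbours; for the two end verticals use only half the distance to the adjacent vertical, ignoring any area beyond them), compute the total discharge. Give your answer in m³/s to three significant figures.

w_2 = (3.19 − 0.00)/2 = 1.595 m; q_2 = 0.228 × 1.10 × 1.595 = 0.4000 m³/s
w_3 = (4.52 − 1.75)/2 = 1.385 m; q_3 = 0.244 × 1.69 × 1.385 = 0.5711 m³/s
w_4 = (4.90 − 3.19)/2 = 0.855 m; q_4 = 0.219 × 1.01 × 0.855 = 0.1891 m³/s
w_5 = (6.15 − 4.52)/2 = 0.815 m; q_5 = 0.252 × 1.27 × 0.815 = 0.2608 m³/s
Stations 1, 6 contribute zero (depth or velocity is 0).
Q = Σ qᵢ = 1.421 m³/s

1.42 m³/s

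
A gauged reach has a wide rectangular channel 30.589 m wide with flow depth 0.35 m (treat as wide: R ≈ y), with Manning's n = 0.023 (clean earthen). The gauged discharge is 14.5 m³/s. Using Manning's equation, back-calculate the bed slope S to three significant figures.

0.00393

A = b·y = 30.589 × 0.35 = 10.71 m²
Wide channel: R ≈ y = 0.35 m
S = (Q·n / (1·A·R^(2/3)))² = (14.5×0.023 / (1×10.71×0.4966))² = 0.003934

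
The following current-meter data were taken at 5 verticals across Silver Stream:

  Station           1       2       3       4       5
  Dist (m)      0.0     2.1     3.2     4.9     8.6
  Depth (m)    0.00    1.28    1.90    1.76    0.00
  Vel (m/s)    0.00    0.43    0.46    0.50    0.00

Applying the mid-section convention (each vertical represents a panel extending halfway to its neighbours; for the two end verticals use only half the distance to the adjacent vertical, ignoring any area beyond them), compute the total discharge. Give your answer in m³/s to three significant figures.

4.48 m³/s

w_2 = (3.2 − 0.0)/2 = 1.6 m; q_2 = 0.43 × 1.28 × 1.6 = 0.8806 m³/s
w_3 = (4.9 − 2.1)/2 = 1.4 m; q_3 = 0.46 × 1.90 × 1.4 = 1.224 m³/s
w_4 = (8.6 − 3.2)/2 = 2.7 m; q_4 = 0.50 × 1.76 × 2.7 = 2.376 m³/s
Stations 1, 5 contribute zero (depth or velocity is 0).
Q = Σ qᵢ = 4.480 m³/s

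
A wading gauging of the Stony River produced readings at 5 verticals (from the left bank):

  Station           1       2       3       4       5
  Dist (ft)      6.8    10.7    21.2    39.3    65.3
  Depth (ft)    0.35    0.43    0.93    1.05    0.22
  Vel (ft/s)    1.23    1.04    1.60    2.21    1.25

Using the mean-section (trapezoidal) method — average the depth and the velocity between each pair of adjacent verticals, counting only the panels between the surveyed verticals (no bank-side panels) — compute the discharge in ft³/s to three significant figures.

73.8 ft³/s

Panel 1-2: Δb = 3.9 ft, d̄ = (0.35+0.43)/2 = 0.39, v̄ = (1.23+1.04)/2 = 1.135 → q = 3.9×0.39×1.135 = 1.726 ft³/s
Panel 2-3: Δb = 10.5 ft, d̄ = (0.43+0.93)/2 = 0.68, v̄ = (1.04+1.60)/2 = 1.32 → q = 10.5×0.68×1.32 = 9.425 ft³/s
Panel 3-4: Δb = 18.1 ft, d̄ = (0.93+1.05)/2 = 0.99, v̄ = (1.60+2.21)/2 = 1.905 → q = 18.1×0.99×1.905 = 34.14 ft³/s
Panel 4-5: Δb = 26 ft, d̄ = (1.05+0.22)/2 = 0.635, v̄ = (2.21+1.25)/2 = 1.73 → q = 26×0.635×1.73 = 28.56 ft³/s
Q = Σ q = 73.85 ft³/s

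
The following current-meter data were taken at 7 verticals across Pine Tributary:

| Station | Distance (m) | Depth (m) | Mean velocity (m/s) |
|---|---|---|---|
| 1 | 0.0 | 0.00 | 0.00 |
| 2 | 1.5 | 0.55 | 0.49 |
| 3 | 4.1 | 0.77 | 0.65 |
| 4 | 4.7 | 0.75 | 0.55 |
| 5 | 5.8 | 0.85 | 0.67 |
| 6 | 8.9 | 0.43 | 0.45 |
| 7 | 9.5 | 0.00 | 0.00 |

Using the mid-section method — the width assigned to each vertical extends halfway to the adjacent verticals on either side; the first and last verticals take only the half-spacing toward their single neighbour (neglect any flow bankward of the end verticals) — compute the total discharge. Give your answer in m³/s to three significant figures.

w_2 = (4.1 − 0.0)/2 = 2.05 m; q_2 = 0.49 × 0.55 × 2.05 = 0.5525 m³/s
w_3 = (4.7 − 1.5)/2 = 1.6 m; q_3 = 0.65 × 0.77 × 1.6 = 0.8008 m³/s
w_4 = (5.8 − 4.1)/2 = 0.85 m; q_4 = 0.55 × 0.75 × 0.85 = 0.3506 m³/s
w_5 = (8.9 − 4.7)/2 = 2.1 m; q_5 = 0.67 × 0.85 × 2.1 = 1.196 m³/s
w_6 = (9.5 − 5.8)/2 = 1.85 m; q_6 = 0.45 × 0.43 × 1.85 = 0.3580 m³/s
Stations 1, 7 contribute zero (depth or velocity is 0).
Q = Σ qᵢ = 3.258 m³/s

3.26 m³/s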